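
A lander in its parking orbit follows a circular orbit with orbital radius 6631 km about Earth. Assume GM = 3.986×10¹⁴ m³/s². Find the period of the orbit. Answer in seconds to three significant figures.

T ≈ 5370 seconds

r = 6631 km = 6.631×10⁶ m.
Kepler's third law: T = 2π√(r³/μ) = 2π√((6.631×10⁶)³ / 3.986×10¹⁴).
r³/μ = 7.315×10⁵ s², so T = 2π × 8.553×10² = 5.374×10³ s.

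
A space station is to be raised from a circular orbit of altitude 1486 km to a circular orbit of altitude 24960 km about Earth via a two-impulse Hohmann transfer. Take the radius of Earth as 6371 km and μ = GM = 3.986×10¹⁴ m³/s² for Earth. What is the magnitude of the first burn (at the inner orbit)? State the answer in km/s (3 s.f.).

Δv ≈ 1.88 km/s

r₁ = 6371 + 1486 = 7857.0 km = 7.8570×10⁶ m.
r₂ = 6371 + 24960 = 31331 km = 3.1331×10⁷ m.
Transfer ellipse a_t = (r₁ + r₂)/2 = 1.959×10⁷ m.
At r₁: circular v_c1 = √(μ/r₁) = 7123 m/s; transfer-perigee v_p = √[μ(2/r₁ − 1/a_t)] = 9007 m/s.
Δv₁ = v_p − v_c1 = 1884 m/s.
= 1.884 km/s.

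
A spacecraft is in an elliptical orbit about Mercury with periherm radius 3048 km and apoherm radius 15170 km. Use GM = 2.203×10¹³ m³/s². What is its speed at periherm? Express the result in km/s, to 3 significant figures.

v ≈ 3.47 km/s

Semi-major axis a = (r_p + r_a)/2 = 9109.0 km = 9.109×10⁶ m.
Vis-viva: v² = μ(2/r − 1/a) = 2.203×10¹³ × (6.562×10⁻⁷ − 1.098×10⁻⁷) = 1.204×10⁷ m²/s².
v = 3469 m/s = 3.469 km/s.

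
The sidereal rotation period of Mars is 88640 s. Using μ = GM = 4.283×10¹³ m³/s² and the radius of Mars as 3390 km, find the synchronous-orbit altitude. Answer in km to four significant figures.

A synchronous orbit has period T, so by Kepler's third law a = (μT²/4π²)^(1/3).
μT²/4π² = 4.283×10¹³ × (8.864×10⁴)² / 39.48 = 8.524×10²¹ m³.
a = 2.043×10⁷ m = 20428 km.
Altitude h = a − R = 20428 − 3390 = 17038 km.

h_sync ≈ 17040 km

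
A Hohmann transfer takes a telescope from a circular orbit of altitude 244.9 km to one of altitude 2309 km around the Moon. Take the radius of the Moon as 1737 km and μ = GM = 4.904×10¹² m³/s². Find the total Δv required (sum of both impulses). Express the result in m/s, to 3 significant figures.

Δv_total ≈ 458 m/s

r₁ = 1737 + 244.9 = 1981.9 km = 1.9819×10⁶ m.
r₂ = 1737 + 2309 = 4046.0 km = 4.0460×10⁶ m.
Transfer ellipse a_t = (r₁ + r₂)/2 = 3.014×10⁶ m.
At r₁: circular v_c1 = √(μ/r₁) = 1573 m/s; transfer-perilune v_p = √[μ(2/r₁ − 1/a_t)] = 1823 m/s.
Δv₁ = v_p − v_c1 = 249.5 m/s.
At r₂: circular v_c2 = √(μ/r₂) = 1101 m/s; transfer-apolune v_a = √[μ(2/r₂ − 1/a_t)] = 892.8 m/s.
Δv₂ = v_c2 − v_a = 208.2 m/s.
Total Δv = Δv₁ + Δv₂ = 457.7 m/s.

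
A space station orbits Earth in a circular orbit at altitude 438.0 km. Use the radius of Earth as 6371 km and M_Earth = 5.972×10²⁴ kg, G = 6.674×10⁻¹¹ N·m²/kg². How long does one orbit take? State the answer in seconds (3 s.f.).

μ = GM = 6.674×10⁻¹¹ × 5.972×10²⁴ = 3.986×10¹⁴ m³/s².
r = 6371 + 438.0 = 6809.0 km = 6.8090×10⁶ m.
Kepler's third law: T = 2π√(r³/μ) = 2π√((6.809×10⁶)³ / 3.986×10¹⁴).
r³/μ = 7.920×10⁵ s², so T = 2π × 8.900×10² = 5.592×10³ s.

T ≈ 5590 seconds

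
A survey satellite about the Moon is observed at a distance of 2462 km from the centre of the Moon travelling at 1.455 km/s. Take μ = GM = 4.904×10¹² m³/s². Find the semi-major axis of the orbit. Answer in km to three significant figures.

r = 2.462×10⁶ m.
Specific orbital energy ε = v²/2 − μ/r = (1455)²/2 − 4.904×10¹²/2.462×10⁶ = -9.334×10⁵ J/kg.
Since ε = −μ/(2a), a = −μ/(2ε) = 2.627×10⁶ m = 2627.1 km.

a ≈ 2630 km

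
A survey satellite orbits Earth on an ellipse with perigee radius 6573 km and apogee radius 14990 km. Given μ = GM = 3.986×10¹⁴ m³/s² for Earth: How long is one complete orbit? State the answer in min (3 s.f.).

T ≈ 186 min

Semi-major axis a = (r_p + r_a)/2 = (6573.0 + 14990)/2 = 10782 km = 1.078×10⁷ m.
By Kepler's third law T = 2π√(a³/μ) = 2π × 1.773×10³ = 1.114×10⁴ s.
= 185.7 min.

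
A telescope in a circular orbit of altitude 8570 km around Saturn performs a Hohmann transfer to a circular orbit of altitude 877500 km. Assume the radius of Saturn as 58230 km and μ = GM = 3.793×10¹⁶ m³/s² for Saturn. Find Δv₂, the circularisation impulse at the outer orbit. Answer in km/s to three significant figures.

Δv ≈ 4.04 km/s

r₁ = 58230 + 8570 = 66800 km = 6.6800×10⁷ m.
r₂ = 58230 + 877500 = 935730 km = 9.3573×10⁸ m.
Transfer ellipse a_t = (r₁ + r₂)/2 = 5.013×10⁸ m.
At r₁: circular v_c1 = √(μ/r₁) = 23830 m/s; transfer-perikrone v_p = √[μ(2/r₁ − 1/a_t)] = 32560 m/s.
At r₂: circular v_c2 = √(μ/r₂) = 6367 m/s; transfer-apokrone v_a = √[μ(2/r₂ − 1/a_t)] = 2324 m/s.
Δv₂ = v_c2 − v_a = 4043 m/s.
= 4.043 km/s.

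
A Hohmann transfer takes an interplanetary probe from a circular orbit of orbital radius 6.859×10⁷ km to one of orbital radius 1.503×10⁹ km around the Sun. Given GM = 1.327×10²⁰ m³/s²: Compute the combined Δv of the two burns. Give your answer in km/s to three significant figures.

r₁ = 6.859×10⁷ km = 6.859×10¹⁰ m.
r₂ = 1.503×10⁹ km = 1.503×10¹² m.
Transfer ellipse a_t = (r₁ + r₂)/2 = 7.858×10¹¹ m.
At r₁: circular v_c1 = √(μ/r₁) = 43990 m/s; transfer-perihelion v_p = √[μ(2/r₁ − 1/a_t)] = 60830 m/s.
Δv₁ = v_p − v_c1 = 16850 m/s.
At r₂: circular v_c2 = √(μ/r₂) = 9396 m/s; transfer-aphelion v_a = √[μ(2/r₂ − 1/a_t)] = 2776 m/s.
Δv₂ = v_c2 − v_a = 6620 m/s.
Total Δv = Δv₁ + Δv₂ = 23470 m/s = 23.47 km/s.

Δv_total ≈ 23.5 km/s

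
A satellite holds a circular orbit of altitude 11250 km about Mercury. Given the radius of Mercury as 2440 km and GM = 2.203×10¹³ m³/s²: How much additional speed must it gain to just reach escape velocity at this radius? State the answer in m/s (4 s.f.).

Δv ≈ 525.4 m/s

r = 2440 + 11250 = 13690 km = 1.3690×10⁷ m.
Circular speed v_c = √(μ/r) = 1269 m/s.
Escape speed v_esc = √(2μ/r) = √2 × v_c = 1794 m/s.
Δv = v_esc − v_c = 525.4 m/s.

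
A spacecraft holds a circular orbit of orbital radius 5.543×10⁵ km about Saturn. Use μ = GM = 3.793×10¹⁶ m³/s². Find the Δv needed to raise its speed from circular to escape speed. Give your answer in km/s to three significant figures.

Δv ≈ 3.43 km/s

r = 5.543×10⁵ km = 5.543×10⁸ m.
Circular speed v_c = √(μ/r) = 8272 m/s.
Escape speed v_esc = √(2μ/r) = √2 × v_c = 11700 m/s.
Δv = v_esc − v_c = 3426 m/s = 3.426 km/s.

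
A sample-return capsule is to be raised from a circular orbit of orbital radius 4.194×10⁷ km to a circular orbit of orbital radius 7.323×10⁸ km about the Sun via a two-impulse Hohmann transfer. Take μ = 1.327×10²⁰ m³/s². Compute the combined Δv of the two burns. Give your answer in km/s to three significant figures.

r₁ = 4.194×10⁷ km = 4.194×10¹⁰ m.
r₂ = 7.323×10⁸ km = 7.323×10¹¹ m.
Transfer ellipse a_t = (r₁ + r₂)/2 = 3.871×10¹¹ m.
At r₁: circular v_c1 = √(μ/r₁) = 56250 m/s; transfer-perihelion v_p = √[μ(2/r₁ − 1/a_t)] = 77360 m/s.
Δv₁ = v_p − v_c1 = 21110 m/s.
At r₂: circular v_c2 = √(μ/r₂) = 13460 m/s; transfer-aphelion v_a = √[μ(2/r₂ − 1/a_t)] = 4431 m/s.
Δv₂ = v_c2 − v_a = 9031 m/s.
Total Δv = Δv₁ + Δv₂ = 30150 m/s = 30.15 km/s.

Δv_total ≈ 30.1 km/s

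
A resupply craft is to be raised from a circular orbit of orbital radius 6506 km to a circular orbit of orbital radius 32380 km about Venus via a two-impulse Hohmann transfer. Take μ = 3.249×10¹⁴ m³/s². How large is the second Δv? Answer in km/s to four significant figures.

r₁ = 6506 km = 6.506×10⁶ m.
r₂ = 32380 km = 3.238×10⁷ m.
Transfer ellipse a_t = (r₁ + r₂)/2 = 1.944×10⁷ m.
At r₁: circular v_c1 = √(μ/r₁) = 7067 m/s; transfer-periapsis v_p = √[μ(2/r₁ − 1/a_t)] = 9120 m/s.
At r₂: circular v_c2 = √(μ/r₂) = 3168 m/s; transfer-apoapsis v_a = √[μ(2/r₂ − 1/a_t)] = 1832 m/s.
Δv₂ = v_c2 − v_a = 1335 m/s.
= 1.335 km/s.

Δv ≈ 1.335 km/s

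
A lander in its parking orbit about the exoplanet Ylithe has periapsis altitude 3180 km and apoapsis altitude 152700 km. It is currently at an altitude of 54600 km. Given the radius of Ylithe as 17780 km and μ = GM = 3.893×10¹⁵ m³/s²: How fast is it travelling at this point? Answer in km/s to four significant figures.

r_p = 17780 + 3180 = 20960 km = 2.0960×10⁷ m.
r_a = 17780 + 152700 = 170480 km = 1.7048×10⁸ m.
r = 17780 + 54600 = 72380 km = 7.238×10⁷ m.
Semi-major axis a = (r_p + r_a)/2 = 95720 km = 9.572×10⁷ m.
Vis-viva: v² = μ(2/r − 1/a) = 3.893×10¹⁵ × (2.763×10⁻⁸ − 1.045×10⁻⁸) = 6.690×10⁷ m²/s².
v = 8179 m/s = 8.179 km/s.

v ≈ 8.179 km/s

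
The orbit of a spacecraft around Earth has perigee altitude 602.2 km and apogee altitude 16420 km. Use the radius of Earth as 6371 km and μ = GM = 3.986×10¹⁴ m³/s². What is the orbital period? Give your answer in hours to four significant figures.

r_p = 6371 + 602.2 = 6973.2 km = 6.9732×10⁶ m.
r_a = 6371 + 16420 = 22791 km = 2.2791×10⁷ m.
Semi-major axis a = (r_p + r_a)/2 = (6973.2 + 22791)/2 = 14882 km = 1.488×10⁷ m.
By Kepler's third law T = 2π√(a³/μ) = 2π × 2.876×10³ = 1.807×10⁴ s.
= 5.019 hours.

T ≈ 5.019 hours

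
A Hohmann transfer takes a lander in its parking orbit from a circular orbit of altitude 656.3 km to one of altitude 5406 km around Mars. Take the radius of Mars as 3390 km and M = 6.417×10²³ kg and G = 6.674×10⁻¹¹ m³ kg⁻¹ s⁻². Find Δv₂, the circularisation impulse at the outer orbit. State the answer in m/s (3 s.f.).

Δv ≈ 455 m/s

μ = GM = 6.674×10⁻¹¹ × 6.417×10²³ = 4.283×10¹³ m³/s².
r₁ = 3390 + 656.3 = 4046.3 km = 4.0463×10⁶ m.
r₂ = 3390 + 5406 = 8796.0 km = 8.7960×10⁶ m.
Transfer ellipse a_t = (r₁ + r₂)/2 = 6.421×10⁶ m.
At r₁: circular v_c1 = √(μ/r₁) = 3253 m/s; transfer-periapsis v_p = √[μ(2/r₁ − 1/a_t)] = 3808 m/s.
At r₂: circular v_c2 = √(μ/r₂) = 2207 m/s; transfer-apoapsis v_a = √[μ(2/r₂ − 1/a_t)] = 1752 m/s.
Δv₂ = v_c2 − v_a = 454.9 m/s.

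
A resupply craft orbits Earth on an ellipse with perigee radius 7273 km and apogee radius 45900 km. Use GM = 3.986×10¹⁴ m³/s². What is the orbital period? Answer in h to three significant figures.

Semi-major axis a = (r_p + r_a)/2 = (7273.0 + 45900)/2 = 26586 km = 2.659×10⁷ m.
By Kepler's third law T = 2π√(a³/μ) = 2π × 6.866×10³ = 4.314×10⁴ s.
= 11.98 h.

T ≈ 12.0 h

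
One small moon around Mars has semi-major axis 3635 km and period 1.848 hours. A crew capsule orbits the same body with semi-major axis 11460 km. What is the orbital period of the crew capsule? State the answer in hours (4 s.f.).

Kepler's third law: T² ∝ a³, so T₂ = T₁ (a₂/a₁)^(3/2).
a₂/a₁ = 3.153, (a₂/a₁)^(3/2) = 5.598.
T₂ = 1.848 × 5.598 = 10.34 hours.

T₂ ≈ 10.34 hours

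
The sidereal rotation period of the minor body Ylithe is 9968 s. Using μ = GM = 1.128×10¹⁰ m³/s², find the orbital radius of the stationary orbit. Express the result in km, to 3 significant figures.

A synchronous orbit has period T, so by Kepler's third law a = (μT²/4π²)^(1/3).
μT²/4π² = 1.128×10¹⁰ × (9.968×10³)² / 39.48 = 2.839×10¹⁶ m³.
a = 3.051×10⁵ m = 305.06 km.

r_sync ≈ 305 km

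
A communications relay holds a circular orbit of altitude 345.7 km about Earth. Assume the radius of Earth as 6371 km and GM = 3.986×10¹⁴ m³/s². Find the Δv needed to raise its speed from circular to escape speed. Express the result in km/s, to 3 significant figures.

r = 6371 + 345.7 = 6716.7 km = 6.7167×10⁶ m.
Circular speed v_c = √(μ/r) = 7704 m/s.
Escape speed v_esc = √(2μ/r) = √2 × v_c = 10890 m/s.
Δv = v_esc − v_c = 3191 m/s = 3.191 km/s.

Δv ≈ 3.19 km/s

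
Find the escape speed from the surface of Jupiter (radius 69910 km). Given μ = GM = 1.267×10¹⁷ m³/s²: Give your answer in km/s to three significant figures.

r = R = 6.991×10⁷ m.
Escape speed v_esc = √(2μ/r) = √(2 × 1.267×10¹⁷ / 6.991×10⁷) = √(3.625×10⁹) = 60210 m/s.
= 60.21 km/s.

v_esc ≈ 60.2 km/s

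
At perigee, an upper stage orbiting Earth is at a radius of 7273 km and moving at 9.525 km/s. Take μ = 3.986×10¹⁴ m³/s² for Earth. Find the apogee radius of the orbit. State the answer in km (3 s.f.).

apogee radius ≈ 34900 km

r_p = 7.273×10⁶ m.
Specific energy ε = v²/2 − μ/r = -9.443×10⁶ J/kg, so a = −μ/(2ε) = 2.111×10⁷ m.
The apsides satisfy r_p + r_a = 2a, so the apogee radius is 2a − r_p = 3.494×10⁷ m = 34940 km.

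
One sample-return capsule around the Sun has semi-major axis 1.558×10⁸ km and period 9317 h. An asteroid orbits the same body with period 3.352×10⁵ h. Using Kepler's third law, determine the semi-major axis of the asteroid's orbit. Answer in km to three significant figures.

Kepler's third law: a³ ∝ T², so a₂ = a₁ (T₂/T₁)^(2/3).
T₂/T₁ = 35.98, (T₂/T₁)^(2/3) = 10.90.
a₂ = 1.558×10⁸ × 10.90 = 1.698×10⁹ km.

a₂ ≈ 1.70×10⁹ km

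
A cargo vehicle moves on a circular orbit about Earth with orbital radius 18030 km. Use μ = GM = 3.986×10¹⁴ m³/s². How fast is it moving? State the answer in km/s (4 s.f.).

r = 18030 km = 1.803×10⁷ m.
For a circular orbit v = √(μ/r) = √(3.986×10¹⁴ / 1.803×10⁷) = √(2.211×10⁷) = 4702 m/s.
That is 4.702 km/s.

v ≈ 4.702 km/s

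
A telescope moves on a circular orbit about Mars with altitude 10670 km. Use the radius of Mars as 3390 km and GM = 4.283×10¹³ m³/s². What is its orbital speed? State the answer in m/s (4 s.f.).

r = 3390 + 10670 = 14060 km = 1.4060×10⁷ m.
For a circular orbit v = √(μ/r) = √(4.283×10¹³ / 1.406×10⁷) = √(3.046×10⁶) = 1745 m/s.

v ≈ 1745 m/s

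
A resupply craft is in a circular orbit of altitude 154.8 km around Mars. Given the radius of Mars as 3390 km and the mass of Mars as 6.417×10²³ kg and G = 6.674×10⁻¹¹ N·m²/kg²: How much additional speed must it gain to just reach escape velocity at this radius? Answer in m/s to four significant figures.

Δv ≈ 1440 m/s

μ = GM = 6.674×10⁻¹¹ × 6.417×10²³ = 4.283×10¹³ m³/s².
r = 3390 + 154.8 = 3544.8 km = 3.5448×10⁶ m.
Circular speed v_c = √(μ/r) = 3476 m/s.
Escape speed v_esc = √(2μ/r) = √2 × v_c = 4916 m/s.
Δv = v_esc − v_c = 1440 m/s.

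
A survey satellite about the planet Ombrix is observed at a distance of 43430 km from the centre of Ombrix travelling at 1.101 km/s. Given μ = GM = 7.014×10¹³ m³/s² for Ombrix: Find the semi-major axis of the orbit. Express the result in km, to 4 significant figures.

a ≈ 34760 km

r = 4.343×10⁷ m.
Vis-viva rearranged: 1/a = 2/r − v²/μ = 4.605×10⁻⁸ − 1.728×10⁻⁸ = 2.877×10⁻⁸ m⁻¹.
a = 3.476×10⁷ m = 34760 km.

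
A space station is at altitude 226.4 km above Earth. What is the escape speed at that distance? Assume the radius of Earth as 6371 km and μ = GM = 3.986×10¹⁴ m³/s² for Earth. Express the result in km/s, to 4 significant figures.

v_esc ≈ 10.99 km/s

r = 6371 + 226.4 = 6597.4 km = 6.5974×10⁶ m.
Escape speed v_esc = √(2μ/r) = √(2 × 3.986×10¹⁴ / 6.597×10⁶) = √(1.208×10⁸) = 10990 m/s.
= 10.99 km/s.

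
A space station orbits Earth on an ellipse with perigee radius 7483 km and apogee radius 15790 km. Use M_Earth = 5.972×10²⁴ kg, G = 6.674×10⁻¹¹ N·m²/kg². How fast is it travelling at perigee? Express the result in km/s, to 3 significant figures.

μ = GM = 6.674×10⁻¹¹ × 5.972×10²⁴ = 3.986×10¹⁴ m³/s².
Semi-major axis a = (r_p + r_a)/2 = 11636 km = 1.164×10⁷ m.
Vis-viva: v² = μ(2/r − 1/a) = 3.986×10¹⁴ × (2.673×10⁻⁷ − 8.594×10⁻⁸) = 7.228×10⁷ m²/s².
v = 8501 m/s = 8.501 km/s.

v ≈ 8.50 km/s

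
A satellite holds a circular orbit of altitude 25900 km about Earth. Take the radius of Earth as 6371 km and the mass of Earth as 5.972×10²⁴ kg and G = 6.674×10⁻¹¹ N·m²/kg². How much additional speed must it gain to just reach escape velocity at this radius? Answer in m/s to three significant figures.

Δv ≈ 1460 m/s

μ = GM = 6.674×10⁻¹¹ × 5.972×10²⁴ = 3.986×10¹⁴ m³/s².
r = 6371 + 25900 = 32271 km = 3.2271×10⁷ m.
Circular speed v_c = √(μ/r) = 3514 m/s.
Escape speed v_esc = √(2μ/r) = √2 × v_c = 4970 m/s.
Δv = v_esc − v_c = 1456 m/s.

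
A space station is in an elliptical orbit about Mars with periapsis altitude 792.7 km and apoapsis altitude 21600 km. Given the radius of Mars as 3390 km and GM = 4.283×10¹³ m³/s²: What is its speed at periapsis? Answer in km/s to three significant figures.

v ≈ 4.19 km/s

r_p = 3390 + 792.7 = 4182.7 km = 4.1827×10⁶ m.
r_a = 3390 + 21600 = 24990 km = 2.4990×10⁷ m.
Semi-major axis a = (r_p + r_a)/2 = 14586 km = 1.459×10⁷ m.
Vis-viva: v² = μ(2/r − 1/a) = 4.283×10¹³ × (4.782×10⁻⁷ − 6.856×10⁻⁸) = 1.754×10⁷ m²/s².
v = 4188 m/s = 4.188 km/s.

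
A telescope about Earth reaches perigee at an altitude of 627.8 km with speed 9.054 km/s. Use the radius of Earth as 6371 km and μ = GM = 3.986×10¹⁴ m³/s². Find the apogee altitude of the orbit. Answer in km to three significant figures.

apogee altitude ≈ 11600 km

r_p = 6371 + 627.8 = 6998.8 km = 6.999×10⁶ m.
Specific energy ε = v²/2 − μ/r = -1.597×10⁷ J/kg, so a = −μ/(2ε) = 1.248×10⁷ m.
The apsides satisfy r_p + r_a = 2a, so the apogee radius is 2a − r_p = 1.797×10⁷ m = 17968 km.
Apogee altitude = 17968 − 6371 = 11597 km.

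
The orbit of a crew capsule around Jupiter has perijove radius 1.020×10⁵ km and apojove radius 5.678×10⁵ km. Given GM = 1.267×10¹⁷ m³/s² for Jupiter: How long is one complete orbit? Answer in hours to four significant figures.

T ≈ 30.05 hours

Semi-major axis a = (r_p + r_a)/2 = (1.0200×10⁵ + 5.6780×10⁵)/2 = 3.3490×10⁵ km = 3.349×10⁸ m.
By Kepler's third law T = 2π√(a³/μ) = 2π × 1.722×10⁴ = 1.082×10⁵ s.
= 30.05 hours.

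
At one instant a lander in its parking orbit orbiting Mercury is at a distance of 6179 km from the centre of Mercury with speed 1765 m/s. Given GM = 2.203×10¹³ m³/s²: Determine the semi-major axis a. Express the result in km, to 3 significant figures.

a ≈ 5490 km

r = 6.179×10⁶ m.
Vis-viva rearranged: 1/a = 2/r − v²/μ = 3.237×10⁻⁷ − 1.414×10⁻⁷ = 1.823×10⁻⁷ m⁻¹.
a = 5.486×10⁶ m = 5486.4 km.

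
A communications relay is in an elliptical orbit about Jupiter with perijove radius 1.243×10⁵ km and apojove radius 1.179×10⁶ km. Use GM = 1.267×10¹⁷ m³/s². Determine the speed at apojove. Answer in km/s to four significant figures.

v ≈ 4.528 km/s

Semi-major axis a = (r_p + r_a)/2 = 6.5165×10⁵ km = 6.516×10⁸ m.
Vis-viva: v² = μ(2/r − 1/a) = 1.267×10¹⁷ × (1.696×10⁻⁹ − 1.535×10⁻⁹) = 2.050×10⁷ m²/s².
v = 4528 m/s = 4.528 km/s.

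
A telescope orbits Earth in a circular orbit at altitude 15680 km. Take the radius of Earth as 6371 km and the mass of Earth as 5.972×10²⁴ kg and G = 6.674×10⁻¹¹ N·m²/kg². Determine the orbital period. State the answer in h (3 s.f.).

T ≈ 9.05 h

μ = GM = 6.674×10⁻¹¹ × 5.972×10²⁴ = 3.986×10¹⁴ m³/s².
r = 6371 + 15680 = 22051 km = 2.2051×10⁷ m.
Kepler's third law: T = 2π√(r³/μ) = 2π√((2.205×10⁷)³ / 3.986×10¹⁴).
r³/μ = 2.690×10⁷ s², so T = 2π × 5.187×10³ = 3.259×10⁴ s.
Converting: 3.259×10⁴ s ÷ 3600 = 9.052 h.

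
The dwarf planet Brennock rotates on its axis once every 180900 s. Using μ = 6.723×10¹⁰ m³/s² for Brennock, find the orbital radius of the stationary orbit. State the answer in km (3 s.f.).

r_sync ≈ 3820 km

A synchronous orbit has period T, so by Kepler's third law a = (μT²/4π²)^(1/3).
μT²/4π² = 6.723×10¹⁰ × (1.809×10⁵)² / 39.48 = 5.573×10¹⁹ m³.
a = 3.820×10⁶ m = 3819.7 km.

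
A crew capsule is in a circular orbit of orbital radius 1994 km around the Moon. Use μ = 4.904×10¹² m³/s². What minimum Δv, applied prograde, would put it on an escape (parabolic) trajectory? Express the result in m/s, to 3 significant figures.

r = 1994 km = 1.994×10⁶ m.
Circular speed v_c = √(μ/r) = 1568 m/s.
Escape speed v_esc = √(2μ/r) = √2 × v_c = 2218 m/s.
Δv = v_esc − v_c = 649.6 m/s.

Δv ≈ 650 m/s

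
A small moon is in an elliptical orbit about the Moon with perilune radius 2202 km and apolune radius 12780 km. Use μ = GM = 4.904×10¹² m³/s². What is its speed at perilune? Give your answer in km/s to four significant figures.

v ≈ 1.949 km/s

Semi-major axis a = (r_p + r_a)/2 = 7491.0 km = 7.491×10⁶ m.
Vis-viva: v² = μ(2/r − 1/a) = 4.904×10¹² × (9.083×10⁻⁷ − 1.335×10⁻⁷) = 3.799×10⁶ m²/s².
v = 1949 m/s = 1.949 km/s.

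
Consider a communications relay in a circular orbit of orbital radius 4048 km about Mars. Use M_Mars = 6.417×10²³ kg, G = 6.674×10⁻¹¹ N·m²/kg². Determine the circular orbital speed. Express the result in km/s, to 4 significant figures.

v ≈ 3.253 km/s

μ = GM = 6.674×10⁻¹¹ × 6.417×10²³ = 4.283×10¹³ m³/s².
r = 4048 km = 4.048×10⁶ m.
For a circular orbit v = √(μ/r) = √(4.283×10¹³ / 4.048×10⁶) = √(1.058×10⁷) = 3253 m/s.
That is 3.253 km/s.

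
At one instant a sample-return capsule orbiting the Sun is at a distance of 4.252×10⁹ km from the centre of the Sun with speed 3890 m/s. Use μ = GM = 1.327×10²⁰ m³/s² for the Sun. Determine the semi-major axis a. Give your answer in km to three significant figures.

a ≈ 2.81×10⁹ km

r = 4.252×10¹² m.
Specific orbital energy ε = v²/2 − μ/r = (3890)²/2 − 1.327×10²⁰/4.252×10¹² = -2.364×10⁷ J/kg.
Since ε = −μ/(2a), a = −μ/(2ε) = 2.806×10¹² m = 2.8064×10⁹ km.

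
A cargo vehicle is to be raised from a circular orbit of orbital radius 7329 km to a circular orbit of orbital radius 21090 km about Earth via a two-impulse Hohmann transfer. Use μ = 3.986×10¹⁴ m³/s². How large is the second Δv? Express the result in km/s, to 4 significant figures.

r₁ = 7329 km = 7.329×10⁶ m.
r₂ = 21090 km = 2.109×10⁷ m.
Transfer ellipse a_t = (r₁ + r₂)/2 = 1.421×10⁷ m.
At r₁: circular v_c1 = √(μ/r₁) = 7375 m/s; transfer-perigee v_p = √[μ(2/r₁ − 1/a_t)] = 8985 m/s.
At r₂: circular v_c2 = √(μ/r₂) = 4347 m/s; transfer-apogee v_a = √[μ(2/r₂ − 1/a_t)] = 3122 m/s.
Δv₂ = v_c2 − v_a = 1225 m/s.
= 1.225 km/s.

Δv ≈ 1.225 km/s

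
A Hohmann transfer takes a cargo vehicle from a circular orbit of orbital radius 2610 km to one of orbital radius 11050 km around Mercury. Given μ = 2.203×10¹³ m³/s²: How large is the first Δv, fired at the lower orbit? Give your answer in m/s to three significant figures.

r₁ = 2610 km = 2.610×10⁶ m.
r₂ = 11050 km = 1.105×10⁷ m.
Transfer ellipse a_t = (r₁ + r₂)/2 = 6.830×10⁶ m.
At r₁: circular v_c1 = √(μ/r₁) = 2905 m/s; transfer-periherm v_p = √[μ(2/r₁ − 1/a_t)] = 3695 m/s.
Δv₁ = v_p − v_c1 = 790.1 m/s.

Δv ≈ 790 m/s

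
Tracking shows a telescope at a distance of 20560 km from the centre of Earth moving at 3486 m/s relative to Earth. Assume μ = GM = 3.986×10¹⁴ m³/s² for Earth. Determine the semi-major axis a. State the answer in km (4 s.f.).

a ≈ 14970 km

r = 2.056×10⁷ m.
Specific orbital energy ε = v²/2 − μ/r = (3486)²/2 − 3.986×10¹⁴/2.056×10⁷ = -1.331×10⁷ J/kg.
Since ε = −μ/(2a), a = −μ/(2ε) = 1.497×10⁷ m = 14973 km.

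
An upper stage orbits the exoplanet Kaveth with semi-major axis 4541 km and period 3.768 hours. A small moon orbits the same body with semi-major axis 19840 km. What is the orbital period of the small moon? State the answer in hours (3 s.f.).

T₂ ≈ 34.4 hours

Kepler's third law: T² ∝ a³, so T₂ = T₁ (a₂/a₁)^(3/2).
a₂/a₁ = 4.369, (a₂/a₁)^(3/2) = 9.132.
T₂ = 3.768 × 9.132 = 34.41 hours.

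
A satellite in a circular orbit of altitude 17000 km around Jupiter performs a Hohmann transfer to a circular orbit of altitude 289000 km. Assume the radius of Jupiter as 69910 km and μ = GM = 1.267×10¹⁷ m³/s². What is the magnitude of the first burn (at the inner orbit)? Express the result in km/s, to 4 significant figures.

Δv ≈ 10.27 km/s

r₁ = 69910 + 17000 = 86910 km = 8.6910×10⁷ m.
r₂ = 69910 + 289000 = 358910 km = 3.5891×10⁸ m.
Transfer ellipse a_t = (r₁ + r₂)/2 = 2.229×10⁸ m.
At r₁: circular v_c1 = √(μ/r₁) = 38180 m/s; transfer-perijove v_p = √[μ(2/r₁ − 1/a_t)] = 48450 m/s.
Δv₁ = v_p − v_c1 = 10270 m/s.
= 10.27 km/s.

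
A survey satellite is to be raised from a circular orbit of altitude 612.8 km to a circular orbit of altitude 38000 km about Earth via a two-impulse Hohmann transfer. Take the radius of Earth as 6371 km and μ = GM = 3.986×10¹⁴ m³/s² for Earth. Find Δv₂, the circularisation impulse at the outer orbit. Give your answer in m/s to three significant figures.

r₁ = 6371 + 612.8 = 6983.8 km = 6.9838×10⁶ m.
r₂ = 6371 + 38000 = 44371 km = 4.4371×10⁷ m.
Transfer ellipse a_t = (r₁ + r₂)/2 = 2.568×10⁷ m.
At r₁: circular v_c1 = √(μ/r₁) = 7555 m/s; transfer-perigee v_p = √[μ(2/r₁ − 1/a_t)] = 9931 m/s.
At r₂: circular v_c2 = √(μ/r₂) = 2997 m/s; transfer-apogee v_a = √[μ(2/r₂ − 1/a_t)] = 1563 m/s.
Δv₂ = v_c2 − v_a = 1434 m/s.

Δv ≈ 1430 m/s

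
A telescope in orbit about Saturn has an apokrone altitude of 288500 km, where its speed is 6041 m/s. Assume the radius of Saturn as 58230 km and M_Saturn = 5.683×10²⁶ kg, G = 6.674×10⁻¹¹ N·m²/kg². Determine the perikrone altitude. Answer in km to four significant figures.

μ = GM = 6.674×10⁻¹¹ × 5.683×10²⁶ = 3.793×10¹⁶ m³/s².
r_a = 58230 + 288500 = 3.4673×10⁵ km = 3.467×10⁸ m.
Specific energy ε = v²/2 − μ/r = -9.114×10⁷ J/kg, so a = −μ/(2ε) = 2.081×10⁸ m.
The apsides satisfy r_p + r_a = 2a, so the perikrone radius is 2a − r_a = 6.942×10⁷ m = 69416 km.
Perikrone altitude = 69416 − 58230 = 11186 km.

perikrone altitude ≈ 11190 km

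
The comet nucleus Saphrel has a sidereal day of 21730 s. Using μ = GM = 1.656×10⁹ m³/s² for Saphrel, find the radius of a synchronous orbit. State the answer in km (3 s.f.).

A synchronous orbit has period T, so by Kepler's third law a = (μT²/4π²)^(1/3).
μT²/4π² = 1.656×10⁹ × (2.173×10⁴)² / 39.48 = 1.981×10¹⁶ m³.
a = 2.706×10⁵ m = 270.57 km.

r_sync ≈ 271 km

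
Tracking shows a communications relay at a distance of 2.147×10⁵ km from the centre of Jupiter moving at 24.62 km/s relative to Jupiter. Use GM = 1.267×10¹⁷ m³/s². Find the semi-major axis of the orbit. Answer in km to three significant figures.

r = 2.147×10⁸ m.
Specific orbital energy ε = v²/2 − μ/r = (24620)²/2 − 1.267×10¹⁷/2.147×10⁸ = -2.871×10⁸ J/kg.
Since ε = −μ/(2a), a = −μ/(2ε) = 2.207×10⁸ m = 2.2069×10⁵ km.

a ≈ 2.21×10⁵ km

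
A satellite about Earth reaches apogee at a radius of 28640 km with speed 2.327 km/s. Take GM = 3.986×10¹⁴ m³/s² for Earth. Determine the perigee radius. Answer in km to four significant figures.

r_a = 2.864×10⁷ m.
Specific energy ε = v²/2 − μ/r = -1.121×10⁷ J/kg, so a = −μ/(2ε) = 1.778×10⁷ m.
The apsides satisfy r_p + r_a = 2a, so the perigee radius is 2a − r_a = 6.917×10⁶ m = 6917.1 km.

perigee radius ≈ 6917 km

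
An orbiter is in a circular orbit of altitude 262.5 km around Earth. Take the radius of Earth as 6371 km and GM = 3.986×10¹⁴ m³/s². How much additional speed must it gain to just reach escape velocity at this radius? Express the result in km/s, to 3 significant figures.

r = 6371 + 262.5 = 6633.5 km = 6.6335×10⁶ m.
Circular speed v_c = √(μ/r) = 7752 m/s.
Escape speed v_esc = √(2μ/r) = √2 × v_c = 10960 m/s.
Δv = v_esc − v_c = 3211 m/s = 3.211 km/s.

Δv ≈ 3.21 km/s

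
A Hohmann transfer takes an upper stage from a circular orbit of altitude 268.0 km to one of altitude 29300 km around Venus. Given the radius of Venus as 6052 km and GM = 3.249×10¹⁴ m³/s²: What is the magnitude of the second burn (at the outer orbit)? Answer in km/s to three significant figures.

r₁ = 6052 + 268.0 = 6320.0 km = 6.3200×10⁶ m.
r₂ = 6052 + 29300 = 35352 km = 3.5352×10⁷ m.
Transfer ellipse a_t = (r₁ + r₂)/2 = 2.084×10⁷ m.
At r₁: circular v_c1 = √(μ/r₁) = 7170 m/s; transfer-periapsis v_p = √[μ(2/r₁ − 1/a_t)] = 9339 m/s.
At r₂: circular v_c2 = √(μ/r₂) = 3032 m/s; transfer-apoapsis v_a = √[μ(2/r₂ − 1/a_t)] = 1670 m/s.
Δv₂ = v_c2 − v_a = 1362 m/s.
= 1.362 km/s.

Δv ≈ 1.36 km/s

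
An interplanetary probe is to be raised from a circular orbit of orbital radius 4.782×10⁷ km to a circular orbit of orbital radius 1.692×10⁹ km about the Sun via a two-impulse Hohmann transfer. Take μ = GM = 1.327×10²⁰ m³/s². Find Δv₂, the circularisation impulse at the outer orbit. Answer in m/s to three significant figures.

Δv ≈ 6780 m/s

r₁ = 4.782×10⁷ km = 4.782×10¹⁰ m.
r₂ = 1.692×10⁹ km = 1.692×10¹² m.
Transfer ellipse a_t = (r₁ + r₂)/2 = 8.699×10¹¹ m.
At r₁: circular v_c1 = √(μ/r₁) = 52680 m/s; transfer-perihelion v_p = √[μ(2/r₁ − 1/a_t)] = 73470 m/s.
At r₂: circular v_c2 = √(μ/r₂) = 8856 m/s; transfer-aphelion v_a = √[μ(2/r₂ − 1/a_t)] = 2076 m/s.
Δv₂ = v_c2 − v_a = 6780 m/s.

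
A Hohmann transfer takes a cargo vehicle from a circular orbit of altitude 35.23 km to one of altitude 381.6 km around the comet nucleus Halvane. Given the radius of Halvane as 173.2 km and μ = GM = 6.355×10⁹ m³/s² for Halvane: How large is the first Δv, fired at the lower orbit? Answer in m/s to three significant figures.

Δv ≈ 35.9 m/s

r₁ = 173.2 + 35.23 = 208.43 km = 2.0843×10⁵ m.
r₂ = 173.2 + 381.6 = 554.80 km = 5.5480×10⁵ m.
Transfer ellipse a_t = (r₁ + r₂)/2 = 3.816×10⁵ m.
At r₁: circular v_c1 = √(μ/r₁) = 174.6 m/s; transfer-periapsis v_p = √[μ(2/r₁ − 1/a_t)] = 210.5 m/s.
Δv₁ = v_p − v_c1 = 35.93 m/s.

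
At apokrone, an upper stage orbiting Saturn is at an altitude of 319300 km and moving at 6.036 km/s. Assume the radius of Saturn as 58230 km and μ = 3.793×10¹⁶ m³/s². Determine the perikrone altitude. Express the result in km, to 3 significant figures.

perikrone altitude ≈ 25400 km

r_a = 58230 + 319300 = 3.7753×10⁵ km = 3.775×10⁸ m.
Specific energy ε = v²/2 − μ/r = -8.225×10⁷ J/kg, so a = −μ/(2ε) = 2.306×10⁸ m.
The apsides satisfy r_p + r_a = 2a, so the perikrone radius is 2a − r_a = 8.361×10⁷ m = 83613 km.
Perikrone altitude = 83613 − 58230 = 25383 km.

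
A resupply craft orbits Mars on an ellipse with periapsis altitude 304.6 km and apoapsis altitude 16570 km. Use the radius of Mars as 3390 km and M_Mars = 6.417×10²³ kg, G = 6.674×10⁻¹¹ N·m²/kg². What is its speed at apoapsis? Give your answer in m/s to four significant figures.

v ≈ 818.7 m/s

μ = GM = 6.674×10⁻¹¹ × 6.417×10²³ = 4.283×10¹³ m³/s².
r_p = 3390 + 304.6 = 3694.6 km = 3.6946×10⁶ m.
r_a = 3390 + 16570 = 19960 km = 1.9960×10⁷ m.
Semi-major axis a = (r_p + r_a)/2 = 11827 km = 1.183×10⁷ m.
Vis-viva: v² = μ(2/r − 1/a) = 4.283×10¹³ × (1.002×10⁻⁷ − 8.455×10⁻⁸) = 6.703×10⁵ m²/s².
v = 818.7 m/s.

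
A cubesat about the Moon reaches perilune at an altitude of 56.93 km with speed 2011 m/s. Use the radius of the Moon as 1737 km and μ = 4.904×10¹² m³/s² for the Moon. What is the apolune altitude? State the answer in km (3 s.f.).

apolune altitude ≈ 3360 km

r_p = 1737 + 56.93 = 1793.9 km = 1.794×10⁶ m.
Specific energy ε = v²/2 − μ/r = -7.116×10⁵ J/kg, so a = −μ/(2ε) = 3.446×10⁶ m.
The apsides satisfy r_p + r_a = 2a, so the apolune radius is 2a − r_p = 5.098×10⁶ m = 5097.6 km.
Apolune altitude = 5097.6 − 1737 = 3360.6 km.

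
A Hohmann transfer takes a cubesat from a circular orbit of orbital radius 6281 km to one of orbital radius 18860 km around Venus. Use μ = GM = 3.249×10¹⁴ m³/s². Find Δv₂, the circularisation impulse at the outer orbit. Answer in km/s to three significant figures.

r₁ = 6281 km = 6.281×10⁶ m.
r₂ = 18860 km = 1.886×10⁷ m.
Transfer ellipse a_t = (r₁ + r₂)/2 = 1.257×10⁷ m.
At r₁: circular v_c1 = √(μ/r₁) = 7192 m/s; transfer-periapsis v_p = √[μ(2/r₁ − 1/a_t)] = 8810 m/s.
At r₂: circular v_c2 = √(μ/r₂) = 4151 m/s; transfer-apoapsis v_a = √[μ(2/r₂ − 1/a_t)] = 2934 m/s.
Δv₂ = v_c2 − v_a = 1217 m/s.
= 1.217 km/s.

Δv ≈ 1.22 km/s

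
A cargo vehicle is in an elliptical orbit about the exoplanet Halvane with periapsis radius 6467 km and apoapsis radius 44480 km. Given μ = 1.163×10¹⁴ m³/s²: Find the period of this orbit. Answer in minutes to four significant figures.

Semi-major axis a = (r_p + r_a)/2 = (6467.0 + 44480)/2 = 25474 km = 2.547×10⁷ m.
By Kepler's third law T = 2π√(a³/μ) = 2π × 1.192×10⁴ = 7.491×10⁴ s.
= 1248 minutes.

T ≈ 1248 minutes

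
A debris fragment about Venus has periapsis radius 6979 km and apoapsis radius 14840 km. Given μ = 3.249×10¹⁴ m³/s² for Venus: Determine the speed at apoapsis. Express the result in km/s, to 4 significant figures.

v ≈ 3.742 km/s

Semi-major axis a = (r_p + r_a)/2 = 10910 km = 1.091×10⁷ m.
Vis-viva: v² = μ(2/r − 1/a) = 3.249×10¹⁴ × (1.348×10⁻⁷ − 9.166×10⁻⁸) = 1.401×10⁷ m²/s².
v = 3742 m/s = 3.742 km/s.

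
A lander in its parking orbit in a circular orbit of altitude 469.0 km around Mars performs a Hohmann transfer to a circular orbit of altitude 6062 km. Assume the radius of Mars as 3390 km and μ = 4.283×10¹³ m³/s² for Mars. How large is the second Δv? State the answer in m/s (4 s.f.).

r₁ = 3390 + 469.0 = 3859.0 km = 3.8590×10⁶ m.
r₂ = 3390 + 6062 = 9452.0 km = 9.4520×10⁶ m.
Transfer ellipse a_t = (r₁ + r₂)/2 = 6.656×10⁶ m.
At r₁: circular v_c1 = √(μ/r₁) = 3331 m/s; transfer-periapsis v_p = √[μ(2/r₁ − 1/a_t)] = 3970 m/s.
At r₂: circular v_c2 = √(μ/r₂) = 2129 m/s; transfer-apoapsis v_a = √[μ(2/r₂ − 1/a_t)] = 1621 m/s.
Δv₂ = v_c2 − v_a = 507.8 m/s.

Δv ≈ 507.8 m/s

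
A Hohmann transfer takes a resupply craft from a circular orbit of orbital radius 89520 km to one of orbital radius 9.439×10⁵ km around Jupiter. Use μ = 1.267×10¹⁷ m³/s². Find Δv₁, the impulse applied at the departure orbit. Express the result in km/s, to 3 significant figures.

r₁ = 89520 km = 8.952×10⁷ m.
r₂ = 9.439×10⁵ km = 9.439×10⁸ m.
Transfer ellipse a_t = (r₁ + r₂)/2 = 5.167×10⁸ m.
At r₁: circular v_c1 = √(μ/r₁) = 37620 m/s; transfer-perijove v_p = √[μ(2/r₁ − 1/a_t)] = 50850 m/s.
Δv₁ = v_p − v_c1 = 13230 m/s.
= 13.23 km/s.

Δv ≈ 13.2 km/s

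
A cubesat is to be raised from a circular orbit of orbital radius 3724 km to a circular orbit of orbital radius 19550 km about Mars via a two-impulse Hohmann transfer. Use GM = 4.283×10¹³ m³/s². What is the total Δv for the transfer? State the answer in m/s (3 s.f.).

r₁ = 3724 km = 3.724×10⁶ m.
r₂ = 19550 km = 1.955×10⁷ m.
Transfer ellipse a_t = (r₁ + r₂)/2 = 1.164×10⁷ m.
At r₁: circular v_c1 = √(μ/r₁) = 3391 m/s; transfer-periapsis v_p = √[μ(2/r₁ − 1/a_t)] = 4396 m/s.
Δv₁ = v_p − v_c1 = 1004 m/s.
At r₂: circular v_c2 = √(μ/r₂) = 1480 m/s; transfer-apoapsis v_a = √[μ(2/r₂ − 1/a_t)] = 837.3 m/s.
Δv₂ = v_c2 − v_a = 642.8 m/s.
Total Δv = Δv₁ + Δv₂ = 1647 m/s.

Δv_total ≈ 1650 m/s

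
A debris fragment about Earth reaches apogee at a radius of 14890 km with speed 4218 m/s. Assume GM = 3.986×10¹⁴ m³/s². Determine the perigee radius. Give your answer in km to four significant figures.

r_a = 1.489×10⁷ m.
Specific energy ε = v²/2 − μ/r = -1.787×10⁷ J/kg, so a = −μ/(2ε) = 1.115×10⁷ m.
The apsides satisfy r_p + r_a = 2a, so the perigee radius is 2a − r_a = 7.411×10⁶ m = 7410.7 km.

perigee radius ≈ 7411 km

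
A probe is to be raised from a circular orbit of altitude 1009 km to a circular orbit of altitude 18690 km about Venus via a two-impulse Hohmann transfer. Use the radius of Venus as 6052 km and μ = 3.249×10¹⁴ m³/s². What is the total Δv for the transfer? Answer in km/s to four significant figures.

r₁ = 6052 + 1009 = 7061.0 km = 7.0610×10⁶ m.
r₂ = 6052 + 18690 = 24742 km = 2.4742×10⁷ m.
Transfer ellipse a_t = (r₁ + r₂)/2 = 1.590×10⁷ m.
At r₁: circular v_c1 = √(μ/r₁) = 6783 m/s; transfer-periapsis v_p = √[μ(2/r₁ − 1/a_t)] = 8461 m/s.
Δv₁ = v_p − v_c1 = 1678 m/s.
At r₂: circular v_c2 = √(μ/r₂) = 3624 m/s; transfer-apoapsis v_a = √[μ(2/r₂ − 1/a_t)] = 2415 m/s.
Δv₂ = v_c2 − v_a = 1209 m/s.
Total Δv = Δv₁ + Δv₂ = 2887 m/s = 2.887 km/s.

Δv_total ≈ 2.887 km/s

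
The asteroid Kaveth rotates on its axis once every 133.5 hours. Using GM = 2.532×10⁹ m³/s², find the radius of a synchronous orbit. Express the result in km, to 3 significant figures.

T = 133.5 hours = 4.806×10⁵ s.
A synchronous orbit has period T, so by Kepler's third law a = (μT²/4π²)^(1/3).
μT²/4π² = 2.532×10⁹ × (4.806×10⁵)² / 39.48 = 1.481×10¹⁹ m³.
a = 2.456×10⁶ m = 2456.0 km.

r_sync ≈ 2460 km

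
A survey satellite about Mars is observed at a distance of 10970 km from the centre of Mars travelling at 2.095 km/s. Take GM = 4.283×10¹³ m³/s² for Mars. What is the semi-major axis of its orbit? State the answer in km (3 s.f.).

a ≈ 12500 km

r = 1.097×10⁷ m.
Specific orbital energy ε = v²/2 − μ/r = (2095)²/2 − 4.283×10¹³/1.097×10⁷ = -1.710×10⁶ J/kg.
Since ε = −μ/(2a), a = −μ/(2ε) = 1.253×10⁷ m = 12525 km.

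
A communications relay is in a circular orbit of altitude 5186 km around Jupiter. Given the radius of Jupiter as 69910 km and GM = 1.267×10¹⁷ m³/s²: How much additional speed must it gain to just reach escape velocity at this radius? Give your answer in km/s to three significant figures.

Δv ≈ 17.0 km/s

r = 69910 + 5186 = 75096 km = 7.5096×10⁷ m.
Circular speed v_c = √(μ/r) = 41080 m/s.
Escape speed v_esc = √(2μ/r) = √2 × v_c = 58090 m/s.
Δv = v_esc − v_c = 17010 m/s = 17.01 km/s.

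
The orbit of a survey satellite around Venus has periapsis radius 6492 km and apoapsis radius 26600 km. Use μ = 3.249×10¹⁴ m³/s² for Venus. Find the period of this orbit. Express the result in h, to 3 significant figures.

Semi-major axis a = (r_p + r_a)/2 = (6492.0 + 26600)/2 = 16546 km = 1.655×10⁷ m.
By Kepler's third law T = 2π√(a³/μ) = 2π × 3.734×10³ = 2.346×10⁴ s.
= 6.517 h.

T ≈ 6.52 h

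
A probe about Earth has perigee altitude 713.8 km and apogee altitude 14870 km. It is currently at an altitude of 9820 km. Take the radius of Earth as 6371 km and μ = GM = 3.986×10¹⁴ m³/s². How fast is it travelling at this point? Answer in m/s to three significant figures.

v ≈ 4590 m/s

r_p = 6371 + 713.8 = 7084.8 km = 7.0848×10⁶ m.
r_a = 6371 + 14870 = 21241 km = 2.1241×10⁷ m.
r = 6371 + 9820 = 16191 km = 1.619×10⁷ m.
Semi-major axis a = (r_p + r_a)/2 = 14163 km = 1.416×10⁷ m.
Vis-viva: v² = μ(2/r − 1/a) = 3.986×10¹⁴ × (1.235×10⁻⁷ − 7.061×10⁻⁸) = 2.109×10⁷ m²/s².
v = 4593 m/s.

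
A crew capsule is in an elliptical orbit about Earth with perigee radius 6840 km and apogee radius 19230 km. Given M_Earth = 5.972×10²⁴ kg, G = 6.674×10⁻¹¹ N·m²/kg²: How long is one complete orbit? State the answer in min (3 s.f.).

T ≈ 247 min

μ = GM = 6.674×10⁻¹¹ × 5.972×10²⁴ = 3.986×10¹⁴ m³/s².
Semi-major axis a = (r_p + r_a)/2 = (6840.0 + 19230)/2 = 13035 km = 1.304×10⁷ m.
By Kepler's third law T = 2π√(a³/μ) = 2π × 2.357×10³ = 1.481×10⁴ s.
= 246.9 min.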